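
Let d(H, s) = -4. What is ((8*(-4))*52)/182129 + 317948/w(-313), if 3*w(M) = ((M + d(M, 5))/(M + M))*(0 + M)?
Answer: -347445835240/57734893 ≈ -6018.0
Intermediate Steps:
w(M) = -2/3 + M/6 (w(M) = (((M - 4)/(M + M))*(0 + M))/3 = (((-4 + M)/((2*M)))*M)/3 = (((-4 + M)*(1/(2*M)))*M)/3 = (((-4 + M)/(2*M))*M)/3 = (-2 + M/2)/3 = -2/3 + M/6)
((8*(-4))*52)/182129 + 317948/w(-313) = ((8*(-4))*52)/182129 + 317948/(-2/3 + (1/6)*(-313)) = -32*52*(1/182129) + 317948/(-2/3 - 313/6) = -1664*1/182129 + 317948/(-317/6) = -1664/182129 + 317948*(-6/317) = -1664/182129 - 1907688/317 = -347445835240/57734893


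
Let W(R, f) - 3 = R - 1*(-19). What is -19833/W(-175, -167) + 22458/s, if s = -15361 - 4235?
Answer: 21400633/166566 ≈ 128.48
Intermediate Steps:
W(R, f) = 22 + R (W(R, f) = 3 + (R - 1*(-19)) = 3 + (R + 19) = 3 + (19 + R) = 22 + R)
s = -19596
-19833/W(-175, -167) + 22458/s = -19833/(22 - 175) + 22458/(-19596) = -19833/(-153) + 22458*(-1/19596) = -19833*(-1/153) - 3743/3266 = 6611/51 - 3743/3266 = 21400633/166566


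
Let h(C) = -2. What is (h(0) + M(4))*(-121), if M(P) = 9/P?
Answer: -121/4 ≈ -30.250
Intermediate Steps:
(h(0) + M(4))*(-121) = (-2 + 9/4)*(-121) = (¼)*(-121) = -121/4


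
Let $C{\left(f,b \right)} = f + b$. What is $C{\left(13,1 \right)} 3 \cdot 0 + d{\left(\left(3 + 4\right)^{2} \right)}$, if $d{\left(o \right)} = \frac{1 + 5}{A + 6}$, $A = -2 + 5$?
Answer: $\frac{2}{3} \approx 0.66667$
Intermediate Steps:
$A = 3$
$C{\left(f,b \right)} = b + f$
$d{\left(o \right)} = \frac{2}{3}$ ($d{\left(o \right)} = \frac{1 + 5}{3 + 6} = \frac{6}{9} = 6 \cdot \frac{1}{9} = \frac{2}{3}$)
$C{\left(13,1 \right)} 3 \cdot 0 + d{\left(\left(3 + 4\right)^{2} \right)} = \left(1 + 13\right) 3 \cdot 0 + \frac{2}{3} = 14 \cdot 0 + \frac{2}{3} = 0 + \frac{2}{3} = \frac{2}{3}$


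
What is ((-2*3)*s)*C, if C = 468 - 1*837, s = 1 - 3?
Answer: -4428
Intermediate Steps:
s = -2
C = -369 (C = 468 - 837 = -369)
((-2*3)*s)*C = (-2*3*(-2))*(-369) = -6*(-2)*(-369) = 12*(-369) = -4428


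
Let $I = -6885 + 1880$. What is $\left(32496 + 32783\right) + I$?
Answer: $60274$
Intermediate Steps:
$I = -5005$
$\left(32496 + 32783\right) + I = \left(32496 + 32783\right) - 5005 = 65279 - 5005 = 60274$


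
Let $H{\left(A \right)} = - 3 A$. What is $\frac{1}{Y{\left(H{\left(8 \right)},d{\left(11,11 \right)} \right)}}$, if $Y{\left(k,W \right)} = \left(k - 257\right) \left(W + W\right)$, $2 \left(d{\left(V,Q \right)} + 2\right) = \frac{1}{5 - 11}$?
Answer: $\frac{6}{7025} \approx 0.00085409$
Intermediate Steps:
$d{\left(V,Q \right)} = - \frac{25}{12}$ ($d{\left(V,Q \right)} = -2 + \frac{1}{2 \left(5 - 11\right)} = -2 + \frac{1}{2 \left(-6\right)} = -2 + \frac{1}{2} \left(- \frac{1}{6}\right) = -2 - \frac{1}{12} = - \frac{25}{12}$)
$Y{\left(k,W \right)} = 2 W \left(-257 + k\right)$ ($Y{\left(k,W \right)} = \left(-257 + k\right) 2 W = 2 W \left(-257 + k\right)$)
$\frac{1}{Y{\left(H{\left(8 \right)},d{\left(11,11 \right)} \right)}} = \frac{1}{2 \left(- \frac{25}{12}\right) \left(-257 - 24\right)} = \frac{1}{2 \left(- \frac{25}{12}\right) \left(-281\right)} = \frac{1}{\frac{7025}{6}} = \frac{6}{7025}$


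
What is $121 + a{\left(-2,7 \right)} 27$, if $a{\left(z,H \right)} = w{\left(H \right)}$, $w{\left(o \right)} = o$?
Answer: $310$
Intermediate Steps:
$a{\left(z,H \right)} = H$
$121 + a{\left(-2,7 \right)} 27 = 121 + 7 \cdot 27 = 121 + 189 = 310$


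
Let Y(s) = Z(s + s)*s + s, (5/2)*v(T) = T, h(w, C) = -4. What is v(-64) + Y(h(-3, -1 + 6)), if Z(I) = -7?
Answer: -8/5 ≈ -1.6000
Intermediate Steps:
v(T) = 2*T/5
Y(s) = -6*s (Y(s) = -7*s + s = -6*s)
v(-64) + Y(h(-3, -1 + 6)) = (⅖)*(-64) - 6*(-4) = -128/5 + 24 = -8/5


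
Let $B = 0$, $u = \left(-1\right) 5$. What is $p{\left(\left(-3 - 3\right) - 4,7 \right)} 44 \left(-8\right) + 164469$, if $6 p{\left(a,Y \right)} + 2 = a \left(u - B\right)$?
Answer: $161653$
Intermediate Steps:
$u = -5$
$p{\left(a,Y \right)} = - \frac{1}{3} - \frac{5 a}{6}$ ($p{\left(a,Y \right)} = - \frac{1}{3} + \frac{a \left(-5 - 0\right)}{6} = - \frac{1}{3} + \frac{a \left(-5 + 0\right)}{6} = - \frac{1}{3} + \frac{a \left(-5\right)}{6} = - \frac{1}{3} + \frac{\left(-5\right) a}{6} = - \frac{1}{3} - \frac{5 a}{6}$)
$p{\left(\left(-3 - 3\right) - 4,7 \right)} 44 \left(-8\right) + 164469 = \left(- \frac{1}{3} - \frac{5 \left(\left(-3 - 3\right) - 4\right)}{6}\right) 44 \left(-8\right) + 164469 = \left(- \frac{1}{3} - \frac{5 \left(-6 - 4\right)}{6}\right) 44 \left(-8\right) + 164469 = \left(- \frac{1}{3} - - \frac{25}{3}\right) 44 \left(-8\right) + 164469 = \left(- \frac{1}{3} + \frac{25}{3}\right) 44 \left(-8\right) + 164469 = 8 \cdot 44 \left(-8\right) + 164469 = 352 \left(-8\right) + 164469 = -2816 + 164469 = 161653$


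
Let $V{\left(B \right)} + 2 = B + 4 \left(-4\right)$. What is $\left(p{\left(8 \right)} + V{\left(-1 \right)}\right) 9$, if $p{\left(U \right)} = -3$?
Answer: $-198$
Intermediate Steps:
$V{\left(B \right)} = -18 + B$ ($V{\left(B \right)} = -2 + \left(B + 4 \left(-4\right)\right) = -2 + \left(B - 16\right) = -2 + \left(-16 + B\right) = -18 + B$)
$\left(p{\left(8 \right)} + V{\left(-1 \right)}\right) 9 = \left(-3 - 19\right) 9 = \left(-22\right) 9 = -198$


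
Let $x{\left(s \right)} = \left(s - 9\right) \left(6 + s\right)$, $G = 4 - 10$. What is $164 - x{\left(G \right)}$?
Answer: $164$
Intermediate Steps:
$G = -6$ ($G = 4 - 10 = -6$)
$x{\left(s \right)} = \left(-9 + s\right) \left(6 + s\right)$
$164 - x{\left(G \right)} = 164 - \left(-54 + \left(-6\right)^{2} - -18\right) = 164 - \left(-54 + 36 + 18\right) = 164 - 0 = 164 + 0 = 164$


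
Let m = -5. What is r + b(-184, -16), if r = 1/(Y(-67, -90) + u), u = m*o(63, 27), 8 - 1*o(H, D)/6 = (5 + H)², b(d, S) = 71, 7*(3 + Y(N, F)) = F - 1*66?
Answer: 68812000/969183 ≈ 71.000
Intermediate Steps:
Y(N, F) = -87/7 + F/7 (Y(N, F) = -3 + (F - 1*66)/7 = -3 + (F - 66)/7 = -3 + (-66 + F)/7 = -3 + (-66/7 + F/7) = -87/7 + F/7)
o(H, D) = 48 - 6*(5 + H)²
u = 138480 (u = -5*(48 - 6*(5 + 63)²) = -5*(48 - 6*68²) = -5*(48 - 6*4624) = -5*(48 - 27744) = -5*(-27696) = 138480)
r = 7/969183 (r = 1/((-87/7 + (⅐)*(-90)) + 138480) = 1/((-87/7 - 90/7) + 138480) = 1/(-177/7 + 138480) = 1/(969183/7) = 7/969183 ≈ 7.2226e-6)
r + b(-184, -16) = 7/969183 + 71 = 68812000/969183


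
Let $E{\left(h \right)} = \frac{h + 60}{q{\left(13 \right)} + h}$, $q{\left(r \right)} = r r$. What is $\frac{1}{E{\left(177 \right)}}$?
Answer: $\frac{346}{237} \approx 1.4599$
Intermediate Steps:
$q{\left(r \right)} = r^{2}$
$E{\left(h \right)} = \frac{60 + h}{169 + h}$ ($E{\left(h \right)} = \frac{h + 60}{13^{2} + h} = \frac{60 + h}{169 + h}$)
$\frac{1}{E{\left(177 \right)}} = \frac{1}{\frac{1}{169 + 177} \left(60 + 177\right)} = \frac{1}{\frac{1}{346} \cdot 237} = \frac{1}{\frac{237}{346}} = \frac{346}{237}$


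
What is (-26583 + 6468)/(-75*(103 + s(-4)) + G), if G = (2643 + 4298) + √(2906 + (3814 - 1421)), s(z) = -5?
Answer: 914115/17998 + 2235*√5299/17998 ≈ 59.829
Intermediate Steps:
G = 6941 + √5299 (G = 6941 + √(2906 + 2393) = 6941 + √5299 ≈ 7013.8)
(-26583 + 6468)/(-75*(103 + s(-4)) + G) = (-26583 + 6468)/(-75*(103 - 5) + (6941 + √5299)) = -20115/(-75*98 + (6941 + √5299)) = -20115/(-7350 + (6941 + √5299)) = -20115/(-409 + √5299)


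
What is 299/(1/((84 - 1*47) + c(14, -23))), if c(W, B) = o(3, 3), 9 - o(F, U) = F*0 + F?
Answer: 12857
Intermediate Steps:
o(F, U) = 9 - F (o(F, U) = 9 - (F*0 + F) = 9 - (0 + F) = 9 - F)
c(W, B) = 6 (c(W, B) = 9 - 1*3 = 9 - 3 = 6)
299/(1/((84 - 1*47) + c(14, -23))) = 299/(1/((84 - 1*47) + 6)) = 299/(1/((84 - 47) + 6)) = 299/(1/(37 + 6)) = 299/(1/43) = 299*43 = 12857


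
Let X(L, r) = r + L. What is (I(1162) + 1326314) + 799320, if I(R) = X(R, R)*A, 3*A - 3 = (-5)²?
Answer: 6441974/3 ≈ 2.1473e+6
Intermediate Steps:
A = 28/3 (A = 1 + (⅓)*(-5)² = 1 + (⅓)*25 = 1 + 25/3 = 28/3 ≈ 9.3333)
X(L, r) = L + r
I(R) = 56*R/3 (I(R) = (R + R)*(28/3) = (2*R)*(28/3) = 56*R/3)
(I(1162) + 1326314) + 799320 = ((56/3)*1162 + 1326314) + 799320 = (65072/3 + 1326314) + 799320 = 4044014/3 + 799320 = 6441974/3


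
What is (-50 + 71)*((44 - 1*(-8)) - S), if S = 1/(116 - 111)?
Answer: 5439/5 ≈ 1087.8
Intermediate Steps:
S = ⅕ (S = 1/5 = ⅕ ≈ 0.20000)
(-50 + 71)*((44 - 1*(-8)) - S) = (-50 + 71)*((44 - 1*(-8)) - 1*⅕) = 21*((44 + 8) - ⅕) = 21*(52 - ⅕) = 21*(259/5) = 5439/5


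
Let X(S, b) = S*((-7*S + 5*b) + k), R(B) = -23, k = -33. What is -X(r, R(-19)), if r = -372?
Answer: 913632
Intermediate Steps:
X(S, b) = S*(-33 - 7*S + 5*b) (X(S, b) = S*((-7*S + 5*b) - 33) = S*(-33 - 7*S + 5*b))
-X(r, R(-19)) = -(-372)*(-33 - 7*(-372) + 5*(-23)) = -(-372)*(-33 + 2604 - 115) = -(-372)*2456 = -1*(-913632) = 913632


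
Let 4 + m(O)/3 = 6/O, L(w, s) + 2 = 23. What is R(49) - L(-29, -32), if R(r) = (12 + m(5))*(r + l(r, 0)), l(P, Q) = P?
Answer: 1659/5 ≈ 331.80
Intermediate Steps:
L(w, s) = 21 (L(w, s) = -2 + 23 = 21)
m(O) = -12 + 18/O (m(O) = -12 + 3*(6/O) = -12 + 18/O)
R(r) = 36*r/5 (R(r) = (12 + (-12 + 18/5))*(r + r) = (12 + (-12 + 18*(⅕)))*(2*r) = (12 + (-12 + 18/5))*(2*r) = (12 - 42/5)*(2*r) = 18*(2*r)/5 = 36*r/5)
R(49) - L(-29, -32) = (36/5)*49 - 1*21 = 1764/5 - 21 = 1659/5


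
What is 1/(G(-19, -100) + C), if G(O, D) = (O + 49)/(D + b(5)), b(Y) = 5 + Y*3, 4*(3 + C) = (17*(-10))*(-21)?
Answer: 8/7113 ≈ 0.0011247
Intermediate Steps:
C = 1779/2 (C = -3 + ((17*(-10))*(-21))/4 = -3 + (-170*(-21))/4 = -3 + (1/4)*3570 = -3 + 1785/2 = 1779/2 ≈ 889.50)
b(Y) = 5 + 3*Y
G(O, D) = (49 + O)/(20 + D) (G(O, D) = (O + 49)/(D + (5 + 3*5)) = (49 + O)/(D + (5 + 15)) = (49 + O)/(D + 20) = (49 + O)/(20 + D))
1/(G(-19, -100) + C) = 1/((49 - 19)/(20 - 100) + 1779/2) = 1/(30/(-80) + 1779/2) = 1/(-1/80*30 + 1779/2) = 1/(-3/8 + 1779/2) = 1/(7113/8) = 8/7113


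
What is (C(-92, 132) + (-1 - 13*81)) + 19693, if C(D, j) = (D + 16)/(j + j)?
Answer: 1230155/66 ≈ 18639.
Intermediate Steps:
C(D, j) = (16 + D)/(2*j) (C(D, j) = (16 + D)/((2*j)) = (16 + D)*(1/(2*j)) = (16 + D)/(2*j))
(C(-92, 132) + (-1 - 13*81)) + 19693 = ((1/2)*(16 - 92)/132 + (-1 - 13*81)) + 19693 = ((1/2)*(1/132)*(-76) + (-1 - 1053)) + 19693 = (-19/66 - 1054) + 19693 = -69583/66 + 19693 = 1230155/66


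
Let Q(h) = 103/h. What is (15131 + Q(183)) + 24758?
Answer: 7299790/183 ≈ 39890.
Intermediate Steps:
(15131 + Q(183)) + 24758 = (15131 + 103/183) + 24758 = 2769076/183 + 24758 = 7299790/183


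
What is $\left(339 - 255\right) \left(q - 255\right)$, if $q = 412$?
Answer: $13188$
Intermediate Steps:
$\left(339 - 255\right) \left(q - 255\right) = \left(339 - 255\right) \left(412 - 255\right) = 84 \cdot 157 = 13188$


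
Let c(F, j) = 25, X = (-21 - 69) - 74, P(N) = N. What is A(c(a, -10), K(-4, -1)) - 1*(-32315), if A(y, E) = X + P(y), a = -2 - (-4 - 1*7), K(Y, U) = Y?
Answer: 32176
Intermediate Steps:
a = 9 (a = -2 - (-4 - 7) = -2 - 1*(-11) = -2 + 11 = 9)
X = -164 (X = -90 - 74 = -164)
A(y, E) = -164 + y
A(c(a, -10), K(-4, -1)) - 1*(-32315) = (-164 + 25) - 1*(-32315) = -139 + 32315 = 32176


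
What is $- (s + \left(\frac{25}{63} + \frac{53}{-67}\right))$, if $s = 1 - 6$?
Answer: $\frac{22769}{4221} \approx 5.3942$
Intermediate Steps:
$s = -5$ ($s = 1 - 6 = -5$)
$- (s + \left(\frac{25}{63} + \frac{53}{-67}\right)) = - (-5 + \left(\frac{25}{63} + \frac{53}{-67}\right)) = - (-5 + \left(25 \cdot \frac{1}{63} + 53 \left(- \frac{1}{67}\right)\right)) = - (-5 + \left(\frac{25}{63} - \frac{53}{67}\right)) = - (-5 - \frac{1664}{4221}) = \left(-1\right) \left(- \frac{22769}{4221}\right) = \frac{22769}{4221}$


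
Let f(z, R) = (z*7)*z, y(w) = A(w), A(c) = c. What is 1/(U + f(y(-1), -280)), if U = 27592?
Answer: 1/27599 ≈ 3.6233e-5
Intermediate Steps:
y(w) = w
f(z, R) = 7*z² (f(z, R) = (7*z)*z = 7*z²)
1/(U + f(y(-1), -280)) = 1/(27592 + 7*(-1)²) = 1/(27592 + 7*1) = 1/(27592 + 7) = 1/27599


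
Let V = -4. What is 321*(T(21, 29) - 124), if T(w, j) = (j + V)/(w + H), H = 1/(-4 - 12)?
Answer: -2641188/67 ≈ -39421.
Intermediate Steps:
H = -1/16 (H = 1/(-16) = -1/16 ≈ -0.062500)
T(w, j) = (-4 + j)/(-1/16 + w) (T(w, j) = (j - 4)/(w - 1/16) = (-4 + j)/(-1/16 + w))
321*(T(21, 29) - 124) = 321*(16*(-4 + 29)/(-1 + 16*21) - 124) = 321*(16*25/(-1 + 336) - 124) = 321*(16*25/335 - 124) = 321*(16*(1/335)*25 - 124) = 321*(80/67 - 124) = 321*(-8228/67) = -2641188/67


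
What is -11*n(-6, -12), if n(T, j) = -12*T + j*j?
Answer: -2376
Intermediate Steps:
n(T, j) = j² - 12*T (n(T, j) = -12*T + j² = j² - 12*T)
-11*n(-6, -12) = -11*((-12)² - 12*(-6)) = -11*(144 + 72) = -11*216 = -2376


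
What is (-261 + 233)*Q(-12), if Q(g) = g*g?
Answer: -4032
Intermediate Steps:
Q(g) = g²
(-261 + 233)*Q(-12) = (-261 + 233)*(-12)² = -28*144 = -4032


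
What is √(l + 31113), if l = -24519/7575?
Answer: 2*√1983441838/505 ≈ 176.38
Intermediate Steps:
l = -8173/2525 (l = -24519*1/7575 = -8173/2525 ≈ -3.2368)
√(l + 31113) = √(-8173/2525 + 31113) = √(78552152/2525) = 2*√1983441838/505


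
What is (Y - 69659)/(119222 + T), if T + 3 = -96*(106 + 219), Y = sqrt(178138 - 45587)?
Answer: -69659/88019 + sqrt(132551)/88019 ≈ -0.78727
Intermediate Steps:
Y = sqrt(132551) ≈ 364.08
T = -31203 (T = -3 - 96*(106 + 219) = -3 - 96*325 = -3 - 31200 = -31203)
(Y - 69659)/(119222 + T) = (sqrt(132551) - 69659)/(119222 - 31203) = (-69659 + sqrt(132551))/88019 = (-69659 + sqrt(132551))*(1/88019) = -69659/88019 + sqrt(132551)/88019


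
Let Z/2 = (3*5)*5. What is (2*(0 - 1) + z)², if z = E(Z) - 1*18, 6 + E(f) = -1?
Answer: 729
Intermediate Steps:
Z = 150 (Z = 2*((3*5)*5) = 2*(15*5) = 2*75 = 150)
E(f) = -7 (E(f) = -6 - 1 = -7)
z = -25 (z = -7 - 1*18 = -7 - 18 = -25)
(2*(0 - 1) + z)² = (2*(0 - 1) - 25)² = (2*(-1) - 25)² = (-2 - 25)² = (-27)² = 729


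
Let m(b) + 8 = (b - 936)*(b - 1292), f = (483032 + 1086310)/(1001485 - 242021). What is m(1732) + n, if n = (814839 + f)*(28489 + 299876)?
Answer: 101603234467083759/379732 ≈ 2.6757e+11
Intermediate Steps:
f = 784671/379732 (f = 1569342/759464 = 1569342*(1/759464) = 784671/379732 ≈ 2.0664)
n = 101603101472785935/379732 (n = (814839 + 784671/379732)*(28489 + 299876) = (309421227819/379732)*328365 = 101603101472785935/379732 ≈ 2.6757e+11)
m(b) = -8 + (-1292 + b)*(-936 + b) (m(b) = -8 + (b - 936)*(b - 1292) = -8 + (-936 + b)*(-1292 + b) = -8 + (-1292 + b)*(-936 + b))
m(1732) + n = (1209304 + 1732² - 2228*1732) + 101603101472785935/379732 = (1209304 + 2999824 - 3858896) + 101603101472785935/379732 = 350232 + 101603101472785935/379732 = 101603234467083759/379732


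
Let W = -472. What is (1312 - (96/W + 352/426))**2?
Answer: 271592904965776/157929489 ≈ 1.7197e+6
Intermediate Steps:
(1312 - (96/W + 352/426))**2 = (1312 - (96/(-472) + 352/426))**2 = (1312 - (96*(-1/472) + 352*(1/426)))**2 = (1312 - (-12/59 + 176/213))**2 = (1312 - 1*7828/12567)**2 = (1312 - 7828/12567)**2 = (16480076/12567)**2 = 271592904965776/157929489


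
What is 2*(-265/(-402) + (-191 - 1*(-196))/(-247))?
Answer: 63445/49647 ≈ 1.2779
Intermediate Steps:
2*(-265/(-402) + (-191 - 1*(-196))/(-247)) = 2*(-265*(-1/402) + (-191 + 196)*(-1/247)) = 2*(265/402 + 5*(-1/247)) = 2*(265/402 - 5/247) = 2*(63445/99294) = 63445/49647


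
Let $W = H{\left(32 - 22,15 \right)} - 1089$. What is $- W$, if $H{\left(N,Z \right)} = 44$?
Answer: $1045$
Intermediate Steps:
$W = -1045$ ($W = 44 - 1089 = -1045$)
$- W = \left(-1\right) \left(-1045\right) = 1045$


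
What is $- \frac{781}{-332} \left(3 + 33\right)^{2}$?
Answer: $\frac{253044}{83} \approx 3048.7$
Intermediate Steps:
$- \frac{781}{-332} \left(3 + 33\right)^{2} = \left(-781\right) \left(- \frac{1}{332}\right) 36^{2} = \frac{781}{332} \cdot 1296 = \frac{253044}{83}$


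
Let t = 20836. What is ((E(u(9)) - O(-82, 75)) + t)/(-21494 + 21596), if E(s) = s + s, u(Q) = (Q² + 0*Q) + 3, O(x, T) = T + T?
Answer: 10427/51 ≈ 204.45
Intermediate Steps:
O(x, T) = 2*T
u(Q) = 3 + Q² (u(Q) = (Q² + 0) + 3 = Q² + 3 = 3 + Q²)
E(s) = 2*s
((E(u(9)) - O(-82, 75)) + t)/(-21494 + 21596) = ((2*(3 + 9²) - 2*75) + 20836)/(-21494 + 21596) = ((2*(3 + 81) - 1*150) + 20836)/102 = ((2*84 - 150) + 20836)*(1/102) = ((168 - 150) + 20836)*(1/102) = (18 + 20836)*(1/102) = 20854*(1/102) = 10427/51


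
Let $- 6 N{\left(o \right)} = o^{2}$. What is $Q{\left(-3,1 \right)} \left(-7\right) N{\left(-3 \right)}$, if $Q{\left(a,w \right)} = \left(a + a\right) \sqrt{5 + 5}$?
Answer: $- 63 \sqrt{10} \approx -199.22$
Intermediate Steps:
$N{\left(o \right)} = - \frac{o^{2}}{6}$
$Q{\left(a,w \right)} = 2 a \sqrt{10}$
$Q{\left(-3,1 \right)} \left(-7\right) N{\left(-3 \right)} = 2 \left(-3\right) \sqrt{10} \left(-7\right) \left(- \frac{\left(-3\right)^{2}}{6}\right) = - 6 \sqrt{10} \left(-7\right) \left(\left(- \frac{1}{6}\right) 9\right) = 42 \sqrt{10} \left(- \frac{3}{2}\right) = - 63 \sqrt{10}$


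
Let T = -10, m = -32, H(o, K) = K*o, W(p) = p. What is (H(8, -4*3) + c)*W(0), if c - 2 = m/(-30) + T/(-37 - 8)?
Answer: 0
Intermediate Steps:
c = 148/45 (c = 2 + (-32/(-30) - 10/(-37 - 8)) = 2 + (-32*(-1/30) - 10/(-45)) = 2 + (16/15 - 10*(-1/45)) = 2 + (16/15 + 2/9) = 2 + 58/45 = 148/45 ≈ 3.2889)
(H(8, -4*3) + c)*W(0) = (-4*3*8 + 148/45)*0 = (-12*8 + 148/45)*0 = (-96 + 148/45)*0 = -4172/45*0 = 0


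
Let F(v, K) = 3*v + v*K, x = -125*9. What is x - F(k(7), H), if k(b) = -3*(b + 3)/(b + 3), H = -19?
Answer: -1173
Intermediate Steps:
k(b) = -3 (k(b) = -3*(3 + b)/(3 + b) = -3*1 = -3)
x = -1125
F(v, K) = 3*v + K*v
x - F(k(7), H) = -1125 - (-3)*(3 - 19) = -1125 - (-3)*(-16) = -1125 - 1*48 = -1125 - 48 = -1173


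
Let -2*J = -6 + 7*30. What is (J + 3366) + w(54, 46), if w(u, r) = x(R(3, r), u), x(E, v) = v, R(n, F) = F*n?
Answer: 3318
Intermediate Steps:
w(u, r) = u
J = -102 (J = -(-6 + 7*30)/2 = -(-6 + 210)/2 = -1/2*204 = -102)
(J + 3366) + w(54, 46) = (-102 + 3366) + 54 = 3264 + 54 = 3318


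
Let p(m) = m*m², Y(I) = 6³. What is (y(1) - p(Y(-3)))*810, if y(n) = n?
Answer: -8162932950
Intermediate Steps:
Y(I) = 216
p(m) = m³
(y(1) - p(Y(-3)))*810 = (1 - 1*216³)*810 = (1 - 1*10077696)*810 = (1 - 10077696)*810 = -10077695*810 = -8162932950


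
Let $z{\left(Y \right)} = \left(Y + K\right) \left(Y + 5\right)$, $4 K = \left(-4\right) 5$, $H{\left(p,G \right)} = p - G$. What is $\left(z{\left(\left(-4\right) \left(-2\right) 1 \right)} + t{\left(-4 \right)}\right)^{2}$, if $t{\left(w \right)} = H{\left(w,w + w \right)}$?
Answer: $1849$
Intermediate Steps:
$K = -5$ ($K = \frac{\left(-4\right) 5}{4} = \frac{1}{4} \left(-20\right) = -5$)
$t{\left(w \right)} = - w$ ($t{\left(w \right)} = w - \left(w + w\right) = w - 2 w = - w$)
$z{\left(Y \right)} = \left(-5 + Y\right) \left(5 + Y\right)$ ($z{\left(Y \right)} = \left(Y - 5\right) \left(Y + 5\right) = \left(-5 + Y\right) \left(5 + Y\right)$)
$\left(z{\left(\left(-4\right) \left(-2\right) 1 \right)} + t{\left(-4 \right)}\right)^{2} = \left(\left(-25 + \left(\left(-4\right) \left(-2\right) 1\right)^{2}\right) - -4\right)^{2} = \left(\left(-25 + \left(8 \cdot 1\right)^{2}\right) + 4\right)^{2} = \left(\left(-25 + 8^{2}\right) + 4\right)^{2} = \left(\left(-25 + 64\right) + 4\right)^{2} = \left(39 + 4\right)^{2} = 43^{2} = 1849$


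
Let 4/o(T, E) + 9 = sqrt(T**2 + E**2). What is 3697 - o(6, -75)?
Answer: 573034/155 - sqrt(629)/465 ≈ 3696.9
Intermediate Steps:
o(T, E) = 4/(-9 + sqrt(E**2 + T**2)) (o(T, E) = 4/(-9 + sqrt(T**2 + E**2)) = 4/(-9 + sqrt(E**2 + T**2)))
3697 - o(6, -75) = 3697 - 4/(-9 + sqrt((-75)**2 + 6**2)) = 3697 - 4/(-9 + sqrt(5625 + 36)) = 3697 - 4/(-9 + sqrt(5661)) = 3697 - 4/(-9 + 3*sqrt(629))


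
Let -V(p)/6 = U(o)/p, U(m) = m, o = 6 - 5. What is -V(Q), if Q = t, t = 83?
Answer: 6/83 ≈ 0.072289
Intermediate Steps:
o = 1
Q = 83
V(p) = -6/p
-V(Q) = -(-6)/83 = -1*(-6/83) = 6/83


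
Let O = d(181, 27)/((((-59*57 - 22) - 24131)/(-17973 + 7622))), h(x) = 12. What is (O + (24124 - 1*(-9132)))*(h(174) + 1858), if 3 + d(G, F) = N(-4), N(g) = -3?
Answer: 142589056775/2293 ≈ 6.2185e+7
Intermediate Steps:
d(G, F) = -6 (d(G, F) = -3 - 3 = -6)
O = -10351/4586 (O = -6*(-17973 + 7622)/((-59*57 - 22) - 24131) = -6*(-10351/((-3363 - 22) - 24131)) = -6*(-10351/(-3385 - 24131)) = -6/((-27516*(-1/10351))) = -6/27516/10351 = -6*10351/27516 = -10351/4586 ≈ -2.2571)
(O + (24124 - 1*(-9132)))*(h(174) + 1858) = (-10351/4586 + (24124 - 1*(-9132)))*(12 + 1858) = (-10351/4586 + (24124 + 9132))*1870 = (-10351/4586 + 33256)*1870 = (152501665/4586)*1870 = 142589056775/2293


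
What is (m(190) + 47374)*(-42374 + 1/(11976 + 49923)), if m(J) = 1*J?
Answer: -2654383123700/1317 ≈ -2.0155e+9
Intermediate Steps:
m(J) = J
(m(190) + 47374)*(-42374 + 1/(11976 + 49923)) = (190 + 47374)*(-42374 + 1/(11976 + 49923)) = 47564*(-42374 + 1/61899) = 47564*(-2622908225/61899) = -2654383123700/1317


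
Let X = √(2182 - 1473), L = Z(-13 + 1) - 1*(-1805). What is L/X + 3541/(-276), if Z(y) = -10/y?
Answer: -3541/276 + 10835*√709/4254 ≈ 54.990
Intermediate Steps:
L = 10835/6 (L = -10/(-13 + 1) - 1*(-1805) = -10/(-12) + 1805 = -10*(-1/12) + 1805 = ⅚ + 1805 = 10835/6 ≈ 1805.8)
X = √709 ≈ 26.627
L/X + 3541/(-276) = 10835/(6*(√709)) + 3541/(-276) = 10835*(√709/709)/6 + 3541*(-1/276) = 10835*√709/4254 - 3541/276 = -3541/276 + 10835*√709/4254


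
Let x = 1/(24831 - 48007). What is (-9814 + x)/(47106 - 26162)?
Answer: -227449265/485398144 ≈ -0.46858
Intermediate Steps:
x = -1/23176 (x = 1/(-23176) = -1/23176 ≈ -4.3148e-5)
(-9814 + x)/(47106 - 26162) = (-9814 - 1/23176)/(47106 - 26162) = -227449265/23176/20944 = -227449265/23176*1/20944 = -227449265/485398144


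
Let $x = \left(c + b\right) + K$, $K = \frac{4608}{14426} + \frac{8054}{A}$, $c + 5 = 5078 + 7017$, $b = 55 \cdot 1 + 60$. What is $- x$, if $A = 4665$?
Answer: $- \frac{410750553887}{33648645} \approx -12207.0$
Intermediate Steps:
$b = 115$ ($b = 55 + 60 = 115$)
$c = 12090$ ($c = -5 + \left(5078 + 7017\right) = -5 + 12095 = 12090$)
$K = \frac{68841662}{33648645}$ ($K = \frac{4608}{14426} + \frac{8054}{4665} = 4608 \cdot \frac{1}{14426} + 8054 \cdot \frac{1}{4665} = \frac{2304}{7213} + \frac{8054}{4665} = \frac{68841662}{33648645} \approx 2.0459$)
$x = \frac{410750553887}{33648645}$ ($x = \left(12090 + 115\right) + \frac{68841662}{33648645} = 12205 + \frac{68841662}{33648645} = \frac{410750553887}{33648645} \approx 12207.0$)
$- x = \left(-1\right) \frac{410750553887}{33648645} = - \frac{410750553887}{33648645}$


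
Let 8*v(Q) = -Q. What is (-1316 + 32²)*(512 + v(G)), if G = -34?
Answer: -150745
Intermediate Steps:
v(Q) = -Q/8 (v(Q) = (-Q)/8 = -Q/8)
(-1316 + 32²)*(512 + v(G)) = (-1316 + 32²)*(512 - ⅛*(-34)) = (-1316 + 1024)*(512 + 17/4) = -292*2065/4 = -150745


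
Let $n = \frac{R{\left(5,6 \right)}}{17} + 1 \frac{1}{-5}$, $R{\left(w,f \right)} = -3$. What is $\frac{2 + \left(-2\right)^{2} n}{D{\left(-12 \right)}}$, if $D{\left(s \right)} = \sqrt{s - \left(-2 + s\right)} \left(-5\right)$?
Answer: $- \frac{21 \sqrt{2}}{425} \approx -0.069879$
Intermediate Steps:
$n = - \frac{32}{85}$ ($n = - \frac{3}{17} + 1 \frac{1}{-5} = \left(-3\right) \frac{1}{17} + 1 \left(- \frac{1}{5}\right) = - \frac{3}{17} - \frac{1}{5} = - \frac{32}{85} \approx -0.37647$)
$D{\left(s \right)} = - 5 \sqrt{2}$ ($D{\left(s \right)} = \sqrt{2} \left(-5\right) = - 5 \sqrt{2}$)
$\frac{2 + \left(-2\right)^{2} n}{D{\left(-12 \right)}} = \frac{2 + \left(-2\right)^{2} \left(- \frac{32}{85}\right)}{\left(-5\right) \sqrt{2}} = \left(2 + 4 \left(- \frac{32}{85}\right)\right) \left(- \frac{\sqrt{2}}{10}\right) = \left(2 - \frac{128}{85}\right) \left(- \frac{\sqrt{2}}{10}\right) = \frac{42 \left(- \frac{\sqrt{2}}{10}\right)}{85} = - \frac{21 \sqrt{2}}{425}$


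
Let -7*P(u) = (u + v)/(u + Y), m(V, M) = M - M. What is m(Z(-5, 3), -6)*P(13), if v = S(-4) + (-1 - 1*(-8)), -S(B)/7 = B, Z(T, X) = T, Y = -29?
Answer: 0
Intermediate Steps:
S(B) = -7*B
m(V, M) = 0
v = 35 (v = -7*(-4) + (-1 - 1*(-8)) = 28 + (-1 + 8) = 28 + 7 = 35)
P(u) = -(35 + u)/(7*(-29 + u)) (P(u) = -(u + 35)/(7*(u - 29)) = -(35 + u)/(7*(-29 + u)))
m(Z(-5, 3), -6)*P(13) = 0*((-35 - 1*13)/(7*(-29 + 13))) = 0*((⅐)*(-35 - 13)/(-16)) = 0*((⅐)*(-1/16)*(-48)) = 0*(3/7) = 0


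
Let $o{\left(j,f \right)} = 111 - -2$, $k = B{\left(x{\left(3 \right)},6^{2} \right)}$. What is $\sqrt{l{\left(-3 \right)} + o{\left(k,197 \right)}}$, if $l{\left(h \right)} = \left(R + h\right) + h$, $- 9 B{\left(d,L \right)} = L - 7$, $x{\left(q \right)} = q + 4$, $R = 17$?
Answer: $2 \sqrt{31} \approx 11.136$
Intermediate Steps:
$x{\left(q \right)} = 4 + q$
$B{\left(d,L \right)} = \frac{7}{9} - \frac{L}{9}$ ($B{\left(d,L \right)} = - \frac{L - 7}{9} = - \frac{-7 + L}{9} = \frac{7}{9} - \frac{L}{9}$)
$k = - \frac{29}{9}$ ($k = \frac{7}{9} - \frac{6^{2}}{9} = \frac{7}{9} - 4 = - \frac{29}{9} \approx -3.2222$)
$o{\left(j,f \right)} = 113$ ($o{\left(j,f \right)} = 111 + 2 = 113$)
$l{\left(h \right)} = 17 + 2 h$ ($l{\left(h \right)} = \left(17 + h\right) + h = 17 + 2 h$)
$\sqrt{l{\left(-3 \right)} + o{\left(k,197 \right)}} = \sqrt{\left(17 + 2 \left(-3\right)\right) + 113} = \sqrt{\left(17 - 6\right) + 113} = \sqrt{11 + 113} = \sqrt{124} = 2 \sqrt{31}$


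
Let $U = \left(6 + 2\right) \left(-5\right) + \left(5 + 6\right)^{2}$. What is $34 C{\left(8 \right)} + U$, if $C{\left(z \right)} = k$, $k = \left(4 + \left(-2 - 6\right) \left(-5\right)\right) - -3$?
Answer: $1679$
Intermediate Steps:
$k = 47$ ($k = \left(4 + \left(-2 - 6\right) \left(-5\right)\right) + 3 = \left(4 - -40\right) + 3 = \left(4 + 40\right) + 3 = 44 + 3 = 47$)
$C{\left(z \right)} = 47$
$U = 81$ ($U = 8 \left(-5\right) + 11^{2} = -40 + 121 = 81$)
$34 C{\left(8 \right)} + U = 34 \cdot 47 + 81 = 1598 + 81 = 1679$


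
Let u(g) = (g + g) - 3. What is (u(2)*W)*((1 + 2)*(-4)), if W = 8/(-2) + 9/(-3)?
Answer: 84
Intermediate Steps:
u(g) = -3 + 2*g (u(g) = 2*g - 3 = -3 + 2*g)
W = -7 (W = 8*(-½) + 9*(-⅓) = -4 - 3 = -7)
(u(2)*W)*((1 + 2)*(-4)) = ((-3 + 2*2)*(-7))*((1 + 2)*(-4)) = ((-3 + 4)*(-7))*(3*(-4)) = (1*(-7))*(-12) = -7*(-12) = 84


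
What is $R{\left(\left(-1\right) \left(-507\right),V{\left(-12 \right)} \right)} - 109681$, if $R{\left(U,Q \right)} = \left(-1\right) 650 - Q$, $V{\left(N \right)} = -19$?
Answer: $-110312$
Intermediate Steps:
$R{\left(U,Q \right)} = -650 - Q$
$R{\left(\left(-1\right) \left(-507\right),V{\left(-12 \right)} \right)} - 109681 = \left(-650 - -19\right) - 109681 = \left(-650 + 19\right) - 109681 = -631 - 109681 = -110312$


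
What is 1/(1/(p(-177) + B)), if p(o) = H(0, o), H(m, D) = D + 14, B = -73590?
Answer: -73753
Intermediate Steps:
H(m, D) = 14 + D
p(o) = 14 + o
1/(1/(p(-177) + B)) = 1/(1/((14 - 177) - 73590)) = 1/(1/(-163 - 73590)) = 1/(1/(-73753)) = 1/(-1/73753) = -73753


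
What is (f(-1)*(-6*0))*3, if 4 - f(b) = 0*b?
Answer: 0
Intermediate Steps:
f(b) = 4 (f(b) = 4 - 0*b = 4 - 1*0 = 4 + 0 = 4)
(f(-1)*(-6*0))*3 = (4*(-6*0))*3 = (4*0)*3 = 0*3 = 0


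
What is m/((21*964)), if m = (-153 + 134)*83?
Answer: -1577/20244 ≈ -0.077900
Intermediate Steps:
m = -1577 (m = -19*83 = -1577)
m/((21*964)) = -1577/(21*964) = -1577/20244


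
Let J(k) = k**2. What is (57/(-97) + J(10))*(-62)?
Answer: -597866/97 ≈ -6163.6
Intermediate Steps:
(57/(-97) + J(10))*(-62) = (57/(-97) + 10**2)*(-62) = (57*(-1/97) + 100)*(-62) = (-57/97 + 100)*(-62) = (9643/97)*(-62) = -597866/97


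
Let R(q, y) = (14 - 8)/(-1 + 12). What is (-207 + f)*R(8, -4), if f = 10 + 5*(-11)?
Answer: -1512/11 ≈ -137.45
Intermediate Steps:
R(q, y) = 6/11
f = -45 (f = 10 - 55 = -45)
(-207 + f)*R(8, -4) = (-207 - 45)*(6/11) = -252*6/11 = -1512/11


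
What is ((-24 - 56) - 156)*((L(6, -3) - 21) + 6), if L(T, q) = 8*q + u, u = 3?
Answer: 8496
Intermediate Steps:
L(T, q) = 3 + 8*q (L(T, q) = 8*q + 3 = 3 + 8*q)
((-24 - 56) - 156)*((L(6, -3) - 21) + 6) = ((-24 - 56) - 156)*(((3 + 8*(-3)) - 21) + 6) = (-80 - 156)*(((3 - 24) - 21) + 6) = -236*((-21 - 21) + 6) = -236*(-42 + 6) = -236*(-36) = 8496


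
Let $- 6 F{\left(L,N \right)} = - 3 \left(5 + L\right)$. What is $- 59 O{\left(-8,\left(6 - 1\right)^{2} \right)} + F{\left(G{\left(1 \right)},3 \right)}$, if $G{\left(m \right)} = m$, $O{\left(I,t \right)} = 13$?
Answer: $-764$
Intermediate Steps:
$F{\left(L,N \right)} = \frac{5}{2} + \frac{L}{2}$ ($F{\left(L,N \right)} = - \frac{\left(-3\right) \left(5 + L\right)}{6} = - \frac{-15 - 3 L}{6} = \frac{5}{2} + \frac{L}{2}$)
$- 59 O{\left(-8,\left(6 - 1\right)^{2} \right)} + F{\left(G{\left(1 \right)},3 \right)} = \left(-59\right) 13 + \left(\frac{5}{2} + \frac{1}{2} \cdot 1\right) = -767 + \left(\frac{5}{2} + \frac{1}{2}\right) = -767 + 3 = -764$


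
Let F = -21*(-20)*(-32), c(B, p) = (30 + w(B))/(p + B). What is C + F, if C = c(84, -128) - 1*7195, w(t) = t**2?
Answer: -457513/22 ≈ -20796.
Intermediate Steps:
c(B, p) = (30 + B**2)/(B + p) (c(B, p) = (30 + B**2)/(p + B) = (30 + B**2)/(B + p))
C = -161833/22 (C = (30 + 84**2)/(84 - 128) - 1*7195 = (30 + 7056)/(-44) - 7195 = -1/44*7086 - 7195 = -3543/22 - 7195 = -161833/22 ≈ -7356.0)
F = -13440 (F = 420*(-32) = -13440)
C + F = -161833/22 - 13440 = -457513/22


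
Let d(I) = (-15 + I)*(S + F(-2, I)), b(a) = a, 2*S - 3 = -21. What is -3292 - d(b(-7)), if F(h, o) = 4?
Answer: -3402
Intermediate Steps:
S = -9 (S = 3/2 + (1/2)*(-21) = 3/2 - 21/2 = -9)
d(I) = 75 - 5*I (d(I) = (-15 + I)*(-9 + 4) = (-15 + I)*(-5) = 75 - 5*I)
-3292 - d(b(-7)) = -3292 - (75 - 5*(-7)) = -3292 - (75 + 35) = -3292 - 1*110 = -3292 - 110 = -3402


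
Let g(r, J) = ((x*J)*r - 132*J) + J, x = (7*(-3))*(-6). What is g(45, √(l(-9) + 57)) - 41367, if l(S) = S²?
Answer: -41367 + 5539*√138 ≈ 23702.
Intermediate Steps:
x = 126 (x = -21*(-6) = 126)
g(r, J) = -131*J + 126*J*r (g(r, J) = ((126*J)*r - 132*J) + J = (126*J*r - 132*J) + J = (-132*J + 126*J*r) + J = -131*J + 126*J*r)
g(45, √(l(-9) + 57)) - 41367 = √((-9)² + 57)*(-131 + 126*45) - 41367 = √(81 + 57)*(-131 + 5670) - 41367 = √138*5539 - 41367 = 5539*√138 - 41367 = -41367 + 5539*√138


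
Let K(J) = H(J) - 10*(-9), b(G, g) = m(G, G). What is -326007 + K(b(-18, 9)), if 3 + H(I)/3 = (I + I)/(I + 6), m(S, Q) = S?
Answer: -325917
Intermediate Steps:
b(G, g) = G
H(I) = -9 + 6*I/(6 + I) (H(I) = -9 + 3*((I + I)/(I + 6)) = -9 + 3*((2*I)/(6 + I)) = -9 + 3*(2*I/(6 + I)) = -9 + 6*I/(6 + I))
K(J) = 90 + 3*(-18 - J)/(6 + J) (K(J) = 3*(-18 - J)/(6 + J) - 10*(-9) = 3*(-18 - J)/(6 + J) + 90 = 90 + 3*(-18 - J)/(6 + J))
-326007 + K(b(-18, 9)) = -326007 + 3*(162 + 29*(-18))/(6 - 18) = -326007 + 3*(162 - 522)/(-12) = -326007 + 3*(-1/12)*(-360) = -326007 + 90 = -325917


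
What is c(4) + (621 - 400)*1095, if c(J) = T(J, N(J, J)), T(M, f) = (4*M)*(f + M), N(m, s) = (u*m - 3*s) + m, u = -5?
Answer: 241611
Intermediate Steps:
N(m, s) = -4*m - 3*s (N(m, s) = (-5*m - 3*s) + m = -4*m - 3*s)
T(M, f) = 4*M*(M + f) (T(M, f) = (4*M)*(M + f) = 4*M*(M + f))
c(J) = -24*J² (c(J) = 4*J*(J + (-4*J - 3*J)) = 4*J*(J - 7*J) = 4*J*(-6*J) = -24*J²)
c(4) + (621 - 400)*1095 = -24*4² + (621 - 400)*1095 = -24*16 + 221*1095 = -384 + 241995 = 241611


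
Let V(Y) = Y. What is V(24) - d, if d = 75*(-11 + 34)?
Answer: -1701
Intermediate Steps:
d = 1725 (d = 75*23 = 1725)
V(24) - d = 24 - 1*1725 = 24 - 1725 = -1701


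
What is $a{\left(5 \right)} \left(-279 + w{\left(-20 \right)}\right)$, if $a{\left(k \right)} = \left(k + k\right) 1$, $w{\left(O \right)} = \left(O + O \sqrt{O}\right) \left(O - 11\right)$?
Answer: $3410 + 12400 i \sqrt{5} \approx 3410.0 + 27727.0 i$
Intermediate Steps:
$w{\left(O \right)} = \left(-11 + O\right) \left(O + O^{\frac{3}{2}}\right)$ ($w{\left(O \right)} = \left(O + O^{\frac{3}{2}}\right) \left(-11 + O\right) = \left(-11 + O\right) \left(O + O^{\frac{3}{2}}\right)$)
$a{\left(k \right)} = 2 k$ ($a{\left(k \right)} = 2 k 1 = 2 k$)
$a{\left(5 \right)} \left(-279 + w{\left(-20 \right)}\right) = 2 \cdot 5 \left(-279 + \left(\left(-20\right)^{2} + \left(-20\right)^{\frac{5}{2}} - -220 - 11 \left(-20\right)^{\frac{3}{2}}\right)\right) = 10 \left(-279 + \left(400 + 800 i \sqrt{5} + 220 - 11 \left(- 40 i \sqrt{5}\right)\right)\right) = 10 \left(-279 + \left(400 + 800 i \sqrt{5} + 220 + 440 i \sqrt{5}\right)\right) = 10 \left(-279 + \left(620 + 1240 i \sqrt{5}\right)\right) = 10 \left(341 + 1240 i \sqrt{5}\right) = 3410 + 12400 i \sqrt{5}$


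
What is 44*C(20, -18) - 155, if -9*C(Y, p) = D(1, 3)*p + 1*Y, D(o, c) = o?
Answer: -1483/9 ≈ -164.78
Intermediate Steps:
C(Y, p) = -Y/9 - p/9 (C(Y, p) = -(1*p + 1*Y)/9 = -(p + Y)/9 = -(Y + p)/9 = -Y/9 - p/9)
44*C(20, -18) - 155 = 44*(-⅑*20 - ⅑*(-18)) - 155 = 44*(-20/9 + 2) - 155 = 44*(-2/9) - 155 = -88/9 - 155 = -1483/9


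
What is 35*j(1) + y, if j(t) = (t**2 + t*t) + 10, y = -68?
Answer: 352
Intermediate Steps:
j(t) = 10 + 2*t**2 (j(t) = (t**2 + t**2) + 10 = 2*t**2 + 10 = 10 + 2*t**2)
35*j(1) + y = 35*(10 + 2*1**2) - 68 = 35*(10 + 2*1) - 68 = 35*(10 + 2) - 68 = 35*12 - 68 = 420 - 68 = 352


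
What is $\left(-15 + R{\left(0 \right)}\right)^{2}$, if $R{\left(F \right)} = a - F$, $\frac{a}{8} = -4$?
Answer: $2209$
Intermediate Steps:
$a = -32$ ($a = 8 \left(-4\right) = -32$)
$R{\left(F \right)} = -32 - F$
$\left(-15 + R{\left(0 \right)}\right)^{2} = \left(-15 - 32\right)^{2} = \left(-47\right)^{2} = 2209$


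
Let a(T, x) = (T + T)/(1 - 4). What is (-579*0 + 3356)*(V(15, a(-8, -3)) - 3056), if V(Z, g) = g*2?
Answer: -30660416/3 ≈ -1.0220e+7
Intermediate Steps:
a(T, x) = -2*T/3 (a(T, x) = (2*T)/(-3) = (2*T)*(-1/3) = -2*T/3)
V(Z, g) = 2*g
(-579*0 + 3356)*(V(15, a(-8, -3)) - 3056) = (-579*0 + 3356)*(2*(-2/3*(-8)) - 3056) = (0 + 3356)*(2*(16/3) - 3056) = 3356*(32/3 - 3056) = 3356*(-9136/3) = -30660416/3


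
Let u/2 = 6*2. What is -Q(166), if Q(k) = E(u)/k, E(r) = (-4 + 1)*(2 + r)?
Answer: 39/83 ≈ 0.46988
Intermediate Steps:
u = 24 (u = 2*(6*2) = 2*12 = 24)
E(r) = -6 - 3*r (E(r) = -3*(2 + r) = -6 - 3*r)
Q(k) = -78/k (Q(k) = (-6 - 3*24)/k = (-6 - 72)/k = -78/k)
-Q(166) = -(-78)/166 = -1*(-39/83) = 39/83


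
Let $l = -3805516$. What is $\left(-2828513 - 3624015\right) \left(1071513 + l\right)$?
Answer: $17641230909584$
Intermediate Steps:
$\left(-2828513 - 3624015\right) \left(1071513 + l\right) = \left(-2828513 - 3624015\right) \left(1071513 - 3805516\right) = \left(-6452528\right) \left(-2734003\right) = 17641230909584$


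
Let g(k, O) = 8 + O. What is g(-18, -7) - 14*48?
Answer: -671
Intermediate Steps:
g(-18, -7) - 14*48 = (8 - 7) - 14*48 = 1 - 672 = -671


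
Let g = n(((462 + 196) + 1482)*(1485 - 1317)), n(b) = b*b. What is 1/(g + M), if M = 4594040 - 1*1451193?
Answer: 1/129257773247 ≈ 7.7365e-12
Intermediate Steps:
n(b) = b²
M = 3142847 (M = 4594040 - 1451193 = 3142847)
g = 129254630400 (g = (((462 + 196) + 1482)*(1485 - 1317))² = ((658 + 1482)*168)² = (2140*168)² = 359520² = 129254630400)
1/(g + M) = 1/(129254630400 + 3142847) = 1/129257773247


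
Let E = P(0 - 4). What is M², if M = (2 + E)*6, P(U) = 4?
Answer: 1296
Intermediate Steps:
E = 4
M = 36 (M = (2 + 4)*6 = 6*6 = 36)
M² = 36² = 1296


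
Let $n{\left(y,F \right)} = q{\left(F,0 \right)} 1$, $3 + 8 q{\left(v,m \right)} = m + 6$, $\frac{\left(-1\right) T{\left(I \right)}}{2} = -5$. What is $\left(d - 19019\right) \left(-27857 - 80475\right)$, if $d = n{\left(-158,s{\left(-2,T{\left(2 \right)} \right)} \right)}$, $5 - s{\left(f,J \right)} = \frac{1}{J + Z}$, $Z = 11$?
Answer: $\frac{4120651367}{2} \approx 2.0603 \cdot 10^{9}$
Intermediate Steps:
$T{\left(I \right)} = 10$ ($T{\left(I \right)} = \left(-2\right) \left(-5\right) = 10$)
$s{\left(f,J \right)} = 5 - \frac{1}{11 + J}$ ($s{\left(f,J \right)} = 5 - \frac{1}{J + 11} = 5 - \frac{1}{11 + J}$)
$q{\left(v,m \right)} = \frac{3}{8} + \frac{m}{8}$ ($q{\left(v,m \right)} = - \frac{3}{8} + \frac{m + 6}{8} = - \frac{3}{8} + \frac{6 + m}{8} = - \frac{3}{8} + \left(\frac{3}{4} + \frac{m}{8}\right) = \frac{3}{8} + \frac{m}{8}$)
$n{\left(y,F \right)} = \frac{3}{8}$ ($n{\left(y,F \right)} = \left(\frac{3}{8} + \frac{1}{8} \cdot 0\right) 1 = \left(\frac{3}{8} + 0\right) 1 = \frac{3}{8} \cdot 1 = \frac{3}{8}$)
$d = \frac{3}{8} \approx 0.375$
$\left(d - 19019\right) \left(-27857 - 80475\right) = \left(\frac{3}{8} - 19019\right) \left(-27857 - 80475\right) = - \frac{152149 \left(-27857 - 80475\right)}{8} = \left(- \frac{152149}{8}\right) \left(-108332\right) = \frac{4120651367}{2}$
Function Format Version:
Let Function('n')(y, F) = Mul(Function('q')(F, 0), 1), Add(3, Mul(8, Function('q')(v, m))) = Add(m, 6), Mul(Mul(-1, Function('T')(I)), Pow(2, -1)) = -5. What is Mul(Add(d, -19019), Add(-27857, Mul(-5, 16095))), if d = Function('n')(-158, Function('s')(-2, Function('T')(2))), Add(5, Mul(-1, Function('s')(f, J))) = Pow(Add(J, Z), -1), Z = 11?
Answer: Rational(4120651367, 2) ≈ 2.0603e+9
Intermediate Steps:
Function('T')(I) = 10 (Function('T')(I) = Mul(-2, -5) = 10)
Function('s')(f, J) = Add(5, Mul(-1, Pow(Add(11, J), -1))) (Function('s')(f, J) = Add(5, Mul(-1, Pow(Add(J, 11), -1))) = Add(5, Mul(-1, Pow(Add(11, J), -1))))
Function('q')(v, m) = Add(Rational(3, 8), Mul(Rational(1, 8), m)) (Function('q')(v, m) = Add(Rational(-3, 8), Mul(Rational(1, 8), Add(m, 6))) = Add(Rational(-3, 8), Mul(Rational(1, 8), Add(6, m))) = Add(Rational(-3, 8), Add(Rational(3, 4), Mul(Rational(1, 8), m))) = Add(Rational(3, 8), Mul(Rational(1, 8), m)))
Function('n')(y, F) = Rational(3, 8) (Function('n')(y, F) = Mul(Add(Rational(3, 8), Mul(Rational(1, 8), 0)), 1) = Mul(Add(Rational(3, 8), 0), 1) = Mul(Rational(3, 8), 1) = Rational(3, 8))
d = Rational(3, 8) ≈ 0.37500
Mul(Add(d, -19019), Add(-27857, Mul(-5, 16095))) = Mul(Add(Rational(3, 8), -19019), Add(-27857, Mul(-5, 16095))) = Mul(Rational(-152149, 8), Add(-27857, -80475)) = Mul(Rational(-152149, 8), -108332) = Rational(4120651367, 2)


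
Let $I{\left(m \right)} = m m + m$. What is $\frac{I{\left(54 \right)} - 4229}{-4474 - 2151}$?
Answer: $\frac{1259}{6625} \approx 0.19004$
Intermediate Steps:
$I{\left(m \right)} = m + m^{2}$ ($I{\left(m \right)} = m^{2} + m = m + m^{2}$)
$\frac{I{\left(54 \right)} - 4229}{-4474 - 2151} = \frac{54 \left(1 + 54\right) - 4229}{-4474 - 2151} = \frac{54 \cdot 55 - 4229}{-6625} = \left(2970 - 4229\right) \left(- \frac{1}{6625}\right) = \left(-1259\right) \left(- \frac{1}{6625}\right) = \frac{1259}{6625}$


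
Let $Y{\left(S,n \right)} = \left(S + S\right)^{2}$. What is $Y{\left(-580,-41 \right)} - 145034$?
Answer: $1200566$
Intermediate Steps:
$Y{\left(S,n \right)} = 4 S^{2}$ ($Y{\left(S,n \right)} = \left(2 S\right)^{2} = 4 S^{2}$)
$Y{\left(-580,-41 \right)} - 145034 = 4 \left(-580\right)^{2} - 145034 = 4 \cdot 336400 - 145034 = 1345600 - 145034 = 1200566$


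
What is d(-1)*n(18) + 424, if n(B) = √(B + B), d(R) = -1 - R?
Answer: 424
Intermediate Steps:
n(B) = √2*√B (n(B) = √(2*B) = √2*√B)
d(-1)*n(18) + 424 = (-1 - 1*(-1))*(√2*√18) + 424 = (-1 + 1)*(√2*(3*√2)) + 424 = 0*6 + 424 = 0 + 424 = 424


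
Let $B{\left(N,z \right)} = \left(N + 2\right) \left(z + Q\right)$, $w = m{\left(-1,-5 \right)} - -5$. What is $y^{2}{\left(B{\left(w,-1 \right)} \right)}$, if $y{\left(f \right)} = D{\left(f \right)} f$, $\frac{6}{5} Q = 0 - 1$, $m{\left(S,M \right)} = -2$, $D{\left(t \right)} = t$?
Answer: $\frac{9150625}{1296} \approx 7060.7$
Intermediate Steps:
$Q = - \frac{5}{6}$ ($Q = \frac{5 \left(0 - 1\right)}{6} = \frac{5}{6} \left(-1\right) = - \frac{5}{6} \approx -0.83333$)
$w = 3$ ($w = -2 - -5 = -2 + 5 = 3$)
$B{\left(N,z \right)} = \left(2 + N\right) \left(- \frac{5}{6} + z\right)$ ($B{\left(N,z \right)} = \left(N + 2\right) \left(z - \frac{5}{6}\right) = \left(2 + N\right) \left(- \frac{5}{6} + z\right)$)
$y{\left(f \right)} = f^{2}$ ($y{\left(f \right)} = f f = f^{2}$)
$y^{2}{\left(B{\left(w,-1 \right)} \right)} = \left(\left(- \frac{5}{3} + 2 \left(-1\right) - \frac{5}{2} + 3 \left(-1\right)\right)^{2}\right)^{2} = \left(\left(- \frac{5}{3} - 2 - \frac{5}{2} - 3\right)^{2}\right)^{2} = \left(\left(- \frac{55}{6}\right)^{2}\right)^{2} = \left(\frac{3025}{36}\right)^{2} = \frac{9150625}{1296}$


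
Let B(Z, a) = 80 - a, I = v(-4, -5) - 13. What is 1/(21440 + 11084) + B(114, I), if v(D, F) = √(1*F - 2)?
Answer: 3024733/32524 - I*√7 ≈ 93.0 - 2.6458*I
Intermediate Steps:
v(D, F) = √(-2 + F) (v(D, F) = √(F - 2) = √(-2 + F))
I = -13 + I*√7 (I = √(-2 - 5) - 13 = √(-7) - 13 = I*√7 - 13 = -13 + I*√7 ≈ -13.0 + 2.6458*I)
1/(21440 + 11084) + B(114, I) = 1/(21440 + 11084) + (80 - (-13 + I*√7)) = 1/32524 + (80 + (13 - I*√7)) = 1/32524 + (93 - I*√7) = 3024733/32524 - I*√7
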